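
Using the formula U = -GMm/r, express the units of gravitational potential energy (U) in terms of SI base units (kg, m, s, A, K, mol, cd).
Units of each symbol in U = -GMm/r:
  G (gravitational constant): m³/(kg·s²)
  M (mass): kg
  m (mass): kg
  r (distance): m  → in the denominator, contributes 1/m
  The minus sign does not affect the units.

Multiplying the contributions: [m³/(kg·s²)] · [kg] · [kg] · [1/m]
Adding exponents of each base unit: kg: 1, m: 2, s: -2
SI base units of gravitational potential energy: kg·m²/s²

Answer: kg·m²/s²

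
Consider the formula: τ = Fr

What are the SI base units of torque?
Units of each symbol in τ = Fr:
  F (force): kg·m/s²
  r (lever arm): m

Multiplying the contributions: [kg·m/s²] · [m]
Adding exponents of each base unit: kg: 1, m: 2, s: -2
SI base units of torque: kg·m²/s²

Answer: kg·m²/s²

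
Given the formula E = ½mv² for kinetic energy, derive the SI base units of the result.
Units of each symbol in E = ½mv²:
  m (mass): kg
  v (speed): m/s  → to the power 2, contributes m²/s²
  The factor ½ is dimensionless.

Multiplying the contributions: [kg] · [m²/s²]
Adding exponents of each base unit: kg: 1, m: 2, s: -2
SI base units of kinetic energy: kg·m²/s²

Answer: kg·m²/s²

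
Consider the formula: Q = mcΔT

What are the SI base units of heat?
Units of each symbol in Q = mcΔT:
  m (mass): kg
  c (specific heat capacity, in J/(kg·K)): m²/(s²·K)
  ΔT (temperature change): K

Multiplying the contributions: [kg] · [m²/(s²·K)] · [K]
Adding exponents of each base unit: kg: 1, m: 2, s: -2
SI base units of heat: kg·m²/s²

Answer: kg·m²/s²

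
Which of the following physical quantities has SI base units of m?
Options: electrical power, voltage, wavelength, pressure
Checking the SI base units of each option:
  electrical power (P = IV): kg·m²/s³  ✗
  voltage (V = IR): kg·m²/(s³·A)  ✗
  wavelength (λ = v/f): m  ✓ matches
  pressure (P = F/A): kg/(m·s²)  ✗

Only wavelength has units m.

Answer: wavelength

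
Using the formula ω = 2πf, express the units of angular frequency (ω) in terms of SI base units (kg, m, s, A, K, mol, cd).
Units of each symbol in ω = 2πf:
  f (frequency): 1/s
  The factor 2π is dimensionless.

Multiplying the contributions: [1/s]
Adding exponents of each base unit: s: -1
SI base units of angular frequency: 1/s

Answer: 1/s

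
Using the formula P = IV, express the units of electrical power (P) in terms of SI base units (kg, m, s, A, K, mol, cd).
Units of each symbol in P = IV:
  I (current): A
  V (voltage, in volts): kg·m²/(s³·A)

Multiplying the contributions: [A] · [kg·m²/(s³·A)]
Adding exponents of each base unit: kg: 1, m: 2, s: -3
SI base units of electrical power: kg·m²/s³

Answer: kg·m²/s³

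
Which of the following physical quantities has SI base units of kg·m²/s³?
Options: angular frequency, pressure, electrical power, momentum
Checking the SI base units of each option:
  angular frequency (ω = 2πf): 1/s  ✗
  pressure (P = F/A): kg/(m·s²)  ✗
  electrical power (P = IV): kg·m²/s³  ✓ matches
  momentum (p = mv): kg·m/s  ✗

Only electrical power has units kg·m²/s³.

Answer: electrical power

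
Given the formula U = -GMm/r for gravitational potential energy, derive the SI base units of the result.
Units of each symbol in U = -GMm/r:
  G (gravitational constant): m³/(kg·s²)
  M (mass): kg
  m (mass): kg
  r (distance): m  → in the denominator, contributes 1/m
  The minus sign does not affect the units.

Multiplying the contributions: [m³/(kg·s²)] · [kg] · [kg] · [1/m]
Adding exponents of each base unit: kg: 1, m: 2, s: -2
SI base units of gravitational potential energy: kg·m²/s²

Answer: kg·m²/s²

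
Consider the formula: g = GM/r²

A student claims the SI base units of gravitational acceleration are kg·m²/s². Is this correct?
Units of each symbol in g = GM/r²:
  G (gravitational constant): m³/(kg·s²)
  M (mass): kg
  r (distance): m  → to the power 2 in the denominator, contributes 1/m²

Multiplying the contributions: [m³/(kg·s²)] · [kg] · [1/m²]
Adding exponents of each base unit: m: 1, s: -2
SI base units of gravitational acceleration: m/s²

The claimed units kg·m²/s² (exponents kg: 1, m: 2, s: -2) do not match the derived units m/s² (exponents m: 1, s: -2), so the claim is incorrect.

Answer: No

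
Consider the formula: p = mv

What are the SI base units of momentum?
Units of each symbol in p = mv:
  m (mass): kg
  v (velocity): m/s

Multiplying the contributions: [kg] · [m/s]
Adding exponents of each base unit: kg: 1, m: 1, s: -1
SI base units of momentum: kg·m/s

Answer: kg·m/s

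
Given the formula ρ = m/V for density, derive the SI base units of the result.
Units of each symbol in ρ = m/V:
  m (mass): kg
  V (volume): m³  → in the denominator, contributes 1/m³

Multiplying the contributions: [kg] · [1/m³]
Adding exponents of each base unit: kg: 1, m: -3
SI base units of density: kg/m³

Answer: kg/m³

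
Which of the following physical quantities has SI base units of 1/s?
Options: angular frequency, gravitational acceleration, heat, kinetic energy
Checking the SI base units of each option:
  angular frequency (ω = 2πf): 1/s  ✓ matches
  gravitational acceleration (g = GM/r²): m/s²  ✗
  heat (Q = mcΔT): kg·m²/s²  ✗
  kinetic energy (E = ½mv²): kg·m²/s²  ✗

Only angular frequency has units 1/s.

Answer: angular frequency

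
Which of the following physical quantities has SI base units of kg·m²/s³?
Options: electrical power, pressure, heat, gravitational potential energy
Checking the SI base units of each option:
  electrical power (P = IV): kg·m²/s³  ✓ matches
  pressure (P = F/A): kg/(m·s²)  ✗
  heat (Q = mcΔT): kg·m²/s²  ✗
  gravitational potential energy (U = -GMm/r): kg·m²/s²  ✗

Only electrical power has units kg·m²/s³.

Answer: electrical power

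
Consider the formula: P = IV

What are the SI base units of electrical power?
Units of each symbol in P = IV:
  I (current): A
  V (voltage, in volts): kg·m²/(s³·A)

Multiplying the contributions: [A] · [kg·m²/(s³·A)]
Adding exponents of each base unit: kg: 1, m: 2, s: -3
SI base units of electrical power: kg·m²/s³

Answer: kg·m²/s³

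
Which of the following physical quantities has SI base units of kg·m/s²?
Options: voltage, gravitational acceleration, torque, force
Checking the SI base units of each option:
  voltage (V = IR): kg·m²/(s³·A)  ✗
  gravitational acceleration (g = GM/r²): m/s²  ✗
  torque (τ = Fr): kg·m²/s²  ✗
  force (F = ma): kg·m/s²  ✓ matches

Only force has units kg·m/s².

Answer: force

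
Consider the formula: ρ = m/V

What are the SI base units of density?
Units of each symbol in ρ = m/V:
  m (mass): kg
  V (volume): m³  → in the denominator, contributes 1/m³

Multiplying the contributions: [kg] · [1/m³]
Adding exponents of each base unit: kg: 1, m: -3
SI base units of density: kg/m³

Answer: kg/m³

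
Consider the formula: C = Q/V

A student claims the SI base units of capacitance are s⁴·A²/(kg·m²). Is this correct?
Units of each symbol in C = Q/V:
  Q (charge, in coulombs): s·A
  V (voltage, in volts): kg·m²/(s³·A)  → in the denominator, contributes s³·A/(kg·m²)

Multiplying the contributions: [s·A] · [s³·A/(kg·m²)]
Adding exponents of each base unit: kg: -1, m: -2, s: 4, A: 2
SI base units of capacitance: s⁴·A²/(kg·m²)

The claimed units s⁴·A²/(kg·m²) match the derived units, so the claim is correct.

Answer: Yes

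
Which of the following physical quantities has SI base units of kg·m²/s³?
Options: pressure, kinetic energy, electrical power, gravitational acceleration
Checking the SI base units of each option:
  pressure (P = F/A): kg/(m·s²)  ✗
  kinetic energy (E = ½mv²): kg·m²/s²  ✗
  electrical power (P = IV): kg·m²/s³  ✓ matches
  gravitational acceleration (g = GM/r²): m/s²  ✗

Only electrical power has units kg·m²/s³.

Answer: electrical power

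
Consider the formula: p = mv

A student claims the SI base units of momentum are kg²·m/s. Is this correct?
Units of each symbol in p = mv:
  m (mass): kg
  v (velocity): m/s

Multiplying the contributions: [kg] · [m/s]
Adding exponents of each base unit: kg: 1, m: 1, s: -1
SI base units of momentum: kg·m/s

The claimed units kg²·m/s (exponents kg: 2, m: 1, s: -1) do not match the derived units kg·m/s (exponents kg: 1, m: 1, s: -1), so the claim is incorrect.

Answer: No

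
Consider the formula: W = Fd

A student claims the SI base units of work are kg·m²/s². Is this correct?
Units of each symbol in W = Fd:
  F (force): kg·m/s²
  d (displacement): m

Multiplying the contributions: [kg·m/s²] · [m]
Adding exponents of each base unit: kg: 1, m: 2, s: -2
SI base units of work: kg·m²/s²

The claimed units kg·m²/s² match the derived units, so the claim is correct.

Answer: Yes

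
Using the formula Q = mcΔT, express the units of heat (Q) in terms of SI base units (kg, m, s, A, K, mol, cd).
Units of each symbol in Q = mcΔT:
  m (mass): kg
  c (specific heat capacity, in J/(kg·K)): m²/(s²·K)
  ΔT (temperature change): K

Multiplying the contributions: [kg] · [m²/(s²·K)] · [K]
Adding exponents of each base unit: kg: 1, m: 2, s: -2
SI base units of heat: kg·m²/s²

Answer: kg·m²/s²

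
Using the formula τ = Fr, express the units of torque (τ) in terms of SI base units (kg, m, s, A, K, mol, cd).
Units of each symbol in τ = Fr:
  F (force): kg·m/s²
  r (lever arm): m

Multiplying the contributions: [kg·m/s²] · [m]
Adding exponents of each base unit: kg: 1, m: 2, s: -2
SI base units of torque: kg·m²/s²

Answer: kg·m²/s²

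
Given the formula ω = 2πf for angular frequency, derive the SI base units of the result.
Units of each symbol in ω = 2πf:
  f (frequency): 1/s
  The factor 2π is dimensionless.

Multiplying the contributions: [1/s]
Adding exponents of each base unit: s: -1
SI base units of angular frequency: 1/s

Answer: 1/s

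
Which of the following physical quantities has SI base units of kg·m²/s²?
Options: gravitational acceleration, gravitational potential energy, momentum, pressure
Checking the SI base units of each option:
  gravitational acceleration (g = GM/r²): m/s²  ✗
  gravitational potential energy (U = -GMm/r): kg·m²/s²  ✓ matches
  momentum (p = mv): kg·m/s  ✗
  pressure (P = F/A): kg/(m·s²)  ✗

Only gravitational potential energy has units kg·m²/s².

Answer: gravitational potential energy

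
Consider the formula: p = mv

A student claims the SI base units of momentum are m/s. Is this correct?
Units of each symbol in p = mv:
  m (mass): kg
  v (velocity): m/s

Multiplying the contributions: [kg] · [m/s]
Adding exponents of each base unit: kg: 1, m: 1, s: -1
SI base units of momentum: kg·m/s

The claimed units m/s (exponents m: 1, s: -1) do not match the derived units kg·m/s (exponents kg: 1, m: 1, s: -1), so the claim is incorrect.

Answer: No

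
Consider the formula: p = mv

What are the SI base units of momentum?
Units of each symbol in p = mv:
  m (mass): kg
  v (velocity): m/s

Multiplying the contributions: [kg] · [m/s]
Adding exponents of each base unit: kg: 1, m: 1, s: -1
SI base units of momentum: kg·m/s

Answer: kg·m/s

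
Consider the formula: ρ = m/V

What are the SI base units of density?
Units of each symbol in ρ = m/V:
  m (mass): kg
  V (volume): m³  → in the denominator, contributes 1/m³

Multiplying the contributions: [kg] · [1/m³]
Adding exponents of each base unit: kg: 1, m: -3
SI base units of density: kg/m³

Answer: kg/m³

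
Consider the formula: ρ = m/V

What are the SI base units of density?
Units of each symbol in ρ = m/V:
  m (mass): kg
  V (volume): m³  → in the denominator, contributes 1/m³

Multiplying the contributions: [kg] · [1/m³]
Adding exponents of each base unit: kg: 1, m: -3
SI base units of density: kg/m³

Answer: kg/m³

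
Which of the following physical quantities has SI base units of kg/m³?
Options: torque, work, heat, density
Checking the SI base units of each option:
  torque (τ = Fr): kg·m²/s²  ✗
  work (W = Fd): kg·m²/s²  ✗
  heat (Q = mcΔT): kg·m²/s²  ✗
  density (ρ = m/V): kg/m³  ✓ matches

Only density has units kg/m³.

Answer: density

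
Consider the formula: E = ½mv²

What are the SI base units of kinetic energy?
Units of each symbol in E = ½mv²:
  m (mass): kg
  v (speed): m/s  → to the power 2, contributes m²/s²
  The factor ½ is dimensionless.

Multiplying the contributions: [kg] · [m²/s²]
Adding exponents of each base unit: kg: 1, m: 2, s: -2
SI base units of kinetic energy: kg·m²/s²

Answer: kg·m²/s²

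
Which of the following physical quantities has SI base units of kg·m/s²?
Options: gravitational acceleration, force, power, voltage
Checking the SI base units of each option:
  gravitational acceleration (g = GM/r²): m/s²  ✗
  force (F = ma): kg·m/s²  ✓ matches
  power (P = W/t): kg·m²/s³  ✗
  voltage (V = IR): kg·m²/(s³·A)  ✗

Only force has units kg·m/s².

Answer: force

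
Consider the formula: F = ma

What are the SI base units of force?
Units of each symbol in F = ma:
  m (mass): kg
  a (acceleration): m/s²

Multiplying the contributions: [kg] · [m/s²]
Adding exponents of each base unit: kg: 1, m: 1, s: -2
SI base units of force: kg·m/s²

Answer: kg·m/s²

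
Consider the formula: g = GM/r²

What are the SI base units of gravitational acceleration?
Units of each symbol in g = GM/r²:
  G (gravitational constant): m³/(kg·s²)
  M (mass): kg
  r (distance): m  → to the power 2 in the denominator, contributes 1/m²

Multiplying the contributions: [m³/(kg·s²)] · [kg] · [1/m²]
Adding exponents of each base unit: m: 1, s: -2
SI base units of gravitational acceleration: m/s²

Answer: m/s²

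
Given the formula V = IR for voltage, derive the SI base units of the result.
Units of each symbol in V = IR:
  I (current): A
  R (resistance, in ohms): kg·m²/(s³·A²)

Multiplying the contributions: [A] · [kg·m²/(s³·A²)]
Adding exponents of each base unit: kg: 1, m: 2, s: -3, A: -1
SI base units of voltage: kg·m²/(s³·A)

Answer: kg·m²/(s³·A)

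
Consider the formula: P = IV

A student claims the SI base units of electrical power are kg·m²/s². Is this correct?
Units of each symbol in P = IV:
  I (current): A
  V (voltage, in volts): kg·m²/(s³·A)

Multiplying the contributions: [A] · [kg·m²/(s³·A)]
Adding exponents of each base unit: kg: 1, m: 2, s: -3
SI base units of electrical power: kg·m²/s³

The claimed units kg·m²/s² (exponents kg: 1, m: 2, s: -2) do not match the derived units kg·m²/s³ (exponents kg: 1, m: 2, s: -3), so the claim is incorrect.

Answer: No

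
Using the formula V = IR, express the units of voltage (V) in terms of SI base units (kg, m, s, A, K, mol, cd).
Units of each symbol in V = IR:
  I (current): A
  R (resistance, in ohms): kg·m²/(s³·A²)

Multiplying the contributions: [A] · [kg·m²/(s³·A²)]
Adding exponents of each base unit: kg: 1, m: 2, s: -3, A: -1
SI base units of voltage: kg·m²/(s³·A)

Answer: kg·m²/(s³·A)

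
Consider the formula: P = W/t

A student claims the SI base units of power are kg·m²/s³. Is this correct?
Units of each symbol in P = W/t:
  W (work): kg·m²/s²
  t (time): s  → in the denominator, contributes 1/s

Multiplying the contributions: [kg·m²/s²] · [1/s]
Adding exponents of each base unit: kg: 1, m: 2, s: -3
SI base units of power: kg·m²/s³

The claimed units kg·m²/s³ match the derived units, so the claim is correct.

Answer: Yes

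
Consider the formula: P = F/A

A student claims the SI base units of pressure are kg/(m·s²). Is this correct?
Units of each symbol in P = F/A:
  F (force): kg·m/s²
  A (area): m²  → in the denominator, contributes 1/m²

Multiplying the contributions: [kg·m/s²] · [1/m²]
Adding exponents of each base unit: kg: 1, m: -1, s: -2
SI base units of pressure: kg/(m·s²)

The claimed units kg/(m·s²) match the derived units, so the claim is correct.

Answer: Yes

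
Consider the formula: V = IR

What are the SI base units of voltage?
Units of each symbol in V = IR:
  I (current): A
  R (resistance, in ohms): kg·m²/(s³·A²)

Multiplying the contributions: [A] · [kg·m²/(s³·A²)]
Adding exponents of each base unit: kg: 1, m: 2, s: -3, A: -1
SI base units of voltage: kg·m²/(s³·A)

Answer: kg·m²/(s³·A)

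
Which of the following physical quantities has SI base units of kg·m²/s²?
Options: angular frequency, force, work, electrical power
Checking the SI base units of each option:
  angular frequency (ω = 2πf): 1/s  ✗
  force (F = ma): kg·m/s²  ✗
  work (W = Fd): kg·m²/s²  ✓ matches
  electrical power (P = IV): kg·m²/s³  ✗

Only work has units kg·m²/s².

Answer: work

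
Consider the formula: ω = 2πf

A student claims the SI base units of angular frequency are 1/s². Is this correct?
Units of each symbol in ω = 2πf:
  f (frequency): 1/s
  The factor 2π is dimensionless.

Multiplying the contributions: [1/s]
Adding exponents of each base unit: s: -1
SI base units of angular frequency: 1/s

The claimed units 1/s² (exponents s: -2) do not match the derived units 1/s (exponents s: -1), so the claim is incorrect.

Answer: No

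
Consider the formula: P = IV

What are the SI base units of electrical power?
Units of each symbol in P = IV:
  I (current): A
  V (voltage, in volts): kg·m²/(s³·A)

Multiplying the contributions: [A] · [kg·m²/(s³·A)]
Adding exponents of each base unit: kg: 1, m: 2, s: -3
SI base units of electrical power: kg·m²/s³

Answer: kg·m²/s³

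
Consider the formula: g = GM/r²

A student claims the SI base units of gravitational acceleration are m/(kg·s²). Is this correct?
Units of each symbol in g = GM/r²:
  G (gravitational constant): m³/(kg·s²)
  M (mass): kg
  r (distance): m  → to the power 2 in the denominator, contributes 1/m²

Multiplying the contributions: [m³/(kg·s²)] · [kg] · [1/m²]
Adding exponents of each base unit: m: 1, s: -2
SI base units of gravitational acceleration: m/s²

The claimed units m/(kg·s²) (exponents kg: -1, m: 1, s: -2) do not match the derived units m/s² (exponents m: 1, s: -2), so the claim is incorrect.

Answer: No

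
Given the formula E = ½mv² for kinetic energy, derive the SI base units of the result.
Units of each symbol in E = ½mv²:
  m (mass): kg
  v (speed): m/s  → to the power 2, contributes m²/s²
  The factor ½ is dimensionless.

Multiplying the contributions: [kg] · [m²/s²]
Adding exponents of each base unit: kg: 1, m: 2, s: -2
SI base units of kinetic energy: kg·m²/s²

Answer: kg·m²/s²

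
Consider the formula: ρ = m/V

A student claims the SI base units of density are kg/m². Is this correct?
Units of each symbol in ρ = m/V:
  m (mass): kg
  V (volume): m³  → in the denominator, contributes 1/m³

Multiplying the contributions: [kg] · [1/m³]
Adding exponents of each base unit: kg: 1, m: -3
SI base units of density: kg/m³

The claimed units kg/m² (exponents kg: 1, m: -2) do not match the derived units kg/m³ (exponents kg: 1, m: -3), so the claim is incorrect.

Answer: No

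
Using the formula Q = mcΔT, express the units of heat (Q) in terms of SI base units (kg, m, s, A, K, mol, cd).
Units of each symbol in Q = mcΔT:
  m (mass): kg
  c (specific heat capacity, in J/(kg·K)): m²/(s²·K)
  ΔT (temperature change): K

Multiplying the contributions: [kg] · [m²/(s²·K)] · [K]
Adding exponents of each base unit: kg: 1, m: 2, s: -2
SI base units of heat: kg·m²/s²

Answer: kg·m²/s²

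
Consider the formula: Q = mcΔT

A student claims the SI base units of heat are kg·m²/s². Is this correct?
Units of each symbol in Q = mcΔT:
  m (mass): kg
  c (specific heat capacity, in J/(kg·K)): m²/(s²·K)
  ΔT (temperature change): K

Multiplying the contributions: [kg] · [m²/(s²·K)] · [K]
Adding exponents of each base unit: kg: 1, m: 2, s: -2
SI base units of heat: kg·m²/s²

The claimed units kg·m²/s² match the derived units, so the claim is correct.

Answer: Yes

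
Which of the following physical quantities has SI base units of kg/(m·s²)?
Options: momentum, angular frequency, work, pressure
Checking the SI base units of each option:
  momentum (p = mv): kg·m/s  ✗
  angular frequency (ω = 2πf): 1/s  ✗
  work (W = Fd): kg·m²/s²  ✗
  pressure (P = F/A): kg/(m·s²)  ✓ matches

Only pressure has units kg/(m·s²).

Answer: pressure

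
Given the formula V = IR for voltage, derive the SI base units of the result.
Units of each symbol in V = IR:
  I (current): A
  R (resistance, in ohms): kg·m²/(s³·A²)

Multiplying the contributions: [A] · [kg·m²/(s³·A²)]
Adding exponents of each base unit: kg: 1, m: 2, s: -3, A: -1
SI base units of voltage: kg·m²/(s³·A)

Answer: kg·m²/(s³·A)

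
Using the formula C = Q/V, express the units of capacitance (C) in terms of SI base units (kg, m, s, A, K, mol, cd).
Units of each symbol in C = Q/V:
  Q (charge, in coulombs): s·A
  V (voltage, in volts): kg·m²/(s³·A)  → in the denominator, contributes s³·A/(kg·m²)

Multiplying the contributions: [s·A] · [s³·A/(kg·m²)]
Adding exponents of each base unit: kg: -1, m: -2, s: 4, A: 2
SI base units of capacitance: s⁴·A²/(kg·m²)

Answer: s⁴·A²/(kg·m²)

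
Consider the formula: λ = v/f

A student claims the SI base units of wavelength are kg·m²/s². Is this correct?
Units of each symbol in λ = v/f:
  v (wave speed): m/s
  f (frequency): 1/s  → in the denominator, contributes s

Multiplying the contributions: [m/s] · [s]
Adding exponents of each base unit: m: 1
SI base units of wavelength: m

The claimed units kg·m²/s² (exponents kg: 1, m: 2, s: -2) do not match the derived units m (exponents m: 1), so the claim is incorrect.

Answer: No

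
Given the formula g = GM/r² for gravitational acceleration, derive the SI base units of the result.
Units of each symbol in g = GM/r²:
  G (gravitational constant): m³/(kg·s²)
  M (mass): kg
  r (distance): m  → to the power 2 in the denominator, contributes 1/m²

Multiplying the contributions: [m³/(kg·s²)] · [kg] · [1/m²]
Adding exponents of each base unit: m: 1, s: -2
SI base units of gravitational acceleration: m/s²

Answer: m/s²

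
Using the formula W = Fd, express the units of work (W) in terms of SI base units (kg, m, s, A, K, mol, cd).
Units of each symbol in W = Fd:
  F (force): kg·m/s²
  d (displacement): m

Multiplying the contributions: [kg·m/s²] · [m]
Adding exponents of each base unit: kg: 1, m: 2, s: -2
SI base units of work: kg·m²/s²

Answer: kg·m²/s²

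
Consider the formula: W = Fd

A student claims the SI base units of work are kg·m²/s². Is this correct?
Units of each symbol in W = Fd:
  F (force): kg·m/s²
  d (displacement): m

Multiplying the contributions: [kg·m/s²] · [m]
Adding exponents of each base unit: kg: 1, m: 2, s: -2
SI base units of work: kg·m²/s²

The claimed units kg·m²/s² match the derived units, so the claim is correct.

Answer: Yes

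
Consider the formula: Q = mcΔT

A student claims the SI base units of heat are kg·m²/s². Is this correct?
Units of each symbol in Q = mcΔT:
  m (mass): kg
  c (specific heat capacity, in J/(kg·K)): m²/(s²·K)
  ΔT (temperature change): K

Multiplying the contributions: [kg] · [m²/(s²·K)] · [K]
Adding exponents of each base unit: kg: 1, m: 2, s: -2
SI base units of heat: kg·m²/s²

The claimed units kg·m²/s² match the derived units, so the claim is correct.

Answer: Yes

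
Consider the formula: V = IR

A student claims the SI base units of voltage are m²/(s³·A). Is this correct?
Units of each symbol in V = IR:
  I (current): A
  R (resistance, in ohms): kg·m²/(s³·A²)

Multiplying the contributions: [A] · [kg·m²/(s³·A²)]
Adding exponents of each base unit: kg: 1, m: 2, s: -3, A: -1
SI base units of voltage: kg·m²/(s³·A)

The claimed units m²/(s³·A) (exponents m: 2, s: -3, A: -1) do not match the derived units kg·m²/(s³·A) (exponents kg: 1, m: 2, s: -3, A: -1), so the claim is incorrect.

Answer: No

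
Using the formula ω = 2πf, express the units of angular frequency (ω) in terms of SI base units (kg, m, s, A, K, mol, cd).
Units of each symbol in ω = 2πf:
  f (frequency): 1/s
  The factor 2π is dimensionless.

Multiplying the contributions: [1/s]
Adding exponents of each base unit: s: -1
SI base units of angular frequency: 1/s

Answer: 1/s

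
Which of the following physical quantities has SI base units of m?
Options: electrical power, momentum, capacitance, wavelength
Checking the SI base units of each option:
  electrical power (P = IV): kg·m²/s³  ✗
  momentum (p = mv): kg·m/s  ✗
  capacitance (C = Q/V): s⁴·A²/(kg·m²)  ✗
  wavelength (λ = v/f): m  ✓ matches

Only wavelength has units m.

Answer: wavelength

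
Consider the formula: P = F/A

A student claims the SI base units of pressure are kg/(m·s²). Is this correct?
Units of each symbol in P = F/A:
  F (force): kg·m/s²
  A (area): m²  → in the denominator, contributes 1/m²

Multiplying the contributions: [kg·m/s²] · [1/m²]
Adding exponents of each base unit: kg: 1, m: -1, s: -2
SI base units of pressure: kg/(m·s²)

The claimed units kg/(m·s²) match the derived units, so the claim is correct.

Answer: Yes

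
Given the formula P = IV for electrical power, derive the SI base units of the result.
Units of each symbol in P = IV:
  I (current): A
  V (voltage, in volts): kg·m²/(s³·A)

Multiplying the contributions: [A] · [kg·m²/(s³·A)]
Adding exponents of each base unit: kg: 1, m: 2, s: -3
SI base units of electrical power: kg·m²/s³

Answer: kg·m²/s³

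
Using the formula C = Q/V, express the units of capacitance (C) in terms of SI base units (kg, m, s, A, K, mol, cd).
Units of each symbol in C = Q/V:
  Q (charge, in coulombs): s·A
  V (voltage, in volts): kg·m²/(s³·A)  → in the denominator, contributes s³·A/(kg·m²)

Multiplying the contributions: [s·A] · [s³·A/(kg·m²)]
Adding exponents of each base unit: kg: -1, m: -2, s: 4, A: 2
SI base units of capacitance: s⁴·A²/(kg·m²)

Answer: s⁴·A²/(kg·m²)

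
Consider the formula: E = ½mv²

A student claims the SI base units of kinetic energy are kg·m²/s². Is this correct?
Units of each symbol in E = ½mv²:
  m (mass): kg
  v (speed): m/s  → to the power 2, contributes m²/s²
  The factor ½ is dimensionless.

Multiplying the contributions: [kg] · [m²/s²]
Adding exponents of each base unit: kg: 1, m: 2, s: -2
SI base units of kinetic energy: kg·m²/s²

The claimed units kg·m²/s² match the derived units, so the claim is correct.

Answer: Yes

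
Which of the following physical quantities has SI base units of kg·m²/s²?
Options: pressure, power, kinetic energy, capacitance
Checking the SI base units of each option:
  pressure (P = F/A): kg/(m·s²)  ✗
  power (P = W/t): kg·m²/s³  ✗
  kinetic energy (E = ½mv²): kg·m²/s²  ✓ matches
  capacitance (C = Q/V): s⁴·A²/(kg·m²)  ✗

Only kinetic energy has units kg·m²/s².

Answer: kinetic energy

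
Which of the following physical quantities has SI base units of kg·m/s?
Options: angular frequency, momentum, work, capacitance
Checking the SI base units of each option:
  angular frequency (ω = 2πf): 1/s  ✗
  momentum (p = mv): kg·m/s  ✓ matches
  work (W = Fd): kg·m²/s²  ✗
  capacitance (C = Q/V): s⁴·A²/(kg·m²)  ✗

Only momentum has units kg·m/s.

Answer: momentum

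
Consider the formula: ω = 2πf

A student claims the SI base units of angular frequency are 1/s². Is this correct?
Units of each symbol in ω = 2πf:
  f (frequency): 1/s
  The factor 2π is dimensionless.

Multiplying the contributions: [1/s]
Adding exponents of each base unit: s: -1
SI base units of angular frequency: 1/s

The claimed units 1/s² (exponents s: -2) do not match the derived units 1/s (exponents s: -1), so the claim is incorrect.

Answer: No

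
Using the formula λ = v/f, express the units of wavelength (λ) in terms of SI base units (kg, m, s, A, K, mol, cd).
Units of each symbol in λ = v/f:
  v (wave speed): m/s
  f (frequency): 1/s  → in the denominator, contributes s

Multiplying the contributions: [m/s] · [s]
Adding exponents of each base unit: m: 1
SI base units of wavelength: m

Answer: m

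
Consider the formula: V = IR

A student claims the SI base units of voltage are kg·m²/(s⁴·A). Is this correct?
Units of each symbol in V = IR:
  I (current): A
  R (resistance, in ohms): kg·m²/(s³·A²)

Multiplying the contributions: [A] · [kg·m²/(s³·A²)]
Adding exponents of each base unit: kg: 1, m: 2, s: -3, A: -1
SI base units of voltage: kg·m²/(s³·A)

The claimed units kg·m²/(s⁴·A) (exponents kg: 1, m: 2, s: -4, A: -1) do not match the derived units kg·m²/(s³·A) (exponents kg: 1, m: 2, s: -3, A: -1), so the claim is incorrect.

Answer: No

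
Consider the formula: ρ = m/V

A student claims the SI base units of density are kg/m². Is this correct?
Units of each symbol in ρ = m/V:
  m (mass): kg
  V (volume): m³  → in the denominator, contributes 1/m³

Multiplying the contributions: [kg] · [1/m³]
Adding exponents of each base unit: kg: 1, m: -3
SI base units of density: kg/m³

The claimed units kg/m² (exponents kg: 1, m: -2) do not match the derived units kg/m³ (exponents kg: 1, m: -3), so the claim is incorrect.

Answer: No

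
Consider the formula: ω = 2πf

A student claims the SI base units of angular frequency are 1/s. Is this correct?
Units of each symbol in ω = 2πf:
  f (frequency): 1/s
  The factor 2π is dimensionless.

Multiplying the contributions: [1/s]
Adding exponents of each base unit: s: -1
SI base units of angular frequency: 1/s

The claimed units 1/s match the derived units, so the claim is correct.

Answer: Yes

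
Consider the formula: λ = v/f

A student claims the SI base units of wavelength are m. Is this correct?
Units of each symbol in λ = v/f:
  v (wave speed): m/s
  f (frequency): 1/s  → in the denominator, contributes s

Multiplying the contributions: [m/s] · [s]
Adding exponents of each base unit: m: 1
SI base units of wavelength: m

The claimed units m match the derived units, so the claim is correct.

Answer: Yes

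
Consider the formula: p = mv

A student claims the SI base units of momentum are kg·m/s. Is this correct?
Units of each symbol in p = mv:
  m (mass): kg
  v (velocity): m/s

Multiplying the contributions: [kg] · [m/s]
Adding exponents of each base unit: kg: 1, m: 1, s: -1
SI base units of momentum: kg·m/s

The claimed units kg·m/s match the derived units, so the claim is correct.

Answer: Yes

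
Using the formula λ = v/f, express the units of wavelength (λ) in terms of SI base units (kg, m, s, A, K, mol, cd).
Units of each symbol in λ = v/f:
  v (wave speed): m/s
  f (frequency): 1/s  → in the denominator, contributes s

Multiplying the contributions: [m/s] · [s]
Adding exponents of each base unit: m: 1
SI base units of wavelength: m

Answer: m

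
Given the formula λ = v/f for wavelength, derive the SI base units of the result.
Units of each symbol in λ = v/f:
  v (wave speed): m/s
  f (frequency): 1/s  → in the denominator, contributes s

Multiplying the contributions: [m/s] · [s]
Adding exponents of each base unit: m: 1
SI base units of wavelength: m

Answer: m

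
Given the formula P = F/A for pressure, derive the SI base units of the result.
Units of each symbol in P = F/A:
  F (force): kg·m/s²
  A (area): m²  → in the denominator, contributes 1/m²

Multiplying the contributions: [kg·m/s²] · [1/m²]
Adding exponents of each base unit: kg: 1, m: -1, s: -2
SI base units of pressure: kg/(m·s²)

Answer: kg/(m·s²)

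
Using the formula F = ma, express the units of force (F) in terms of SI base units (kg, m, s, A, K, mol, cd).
Units of each symbol in F = ma:
  m (mass): kg
  a (acceleration): m/s²

Multiplying the contributions: [kg] · [m/s²]
Adding exponents of each base unit: kg: 1, m: 1, s: -2
SI base units of force: kg·m/s²

Answer: kg·m/s²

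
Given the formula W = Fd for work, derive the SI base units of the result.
Units of each symbol in W = Fd:
  F (force): kg·m/s²
  d (displacement): m

Multiplying the contributions: [kg·m/s²] · [m]
Adding exponents of each base unit: kg: 1, m: 2, s: -2
SI base units of work: kg·m²/s²

Answer: kg·m²/s²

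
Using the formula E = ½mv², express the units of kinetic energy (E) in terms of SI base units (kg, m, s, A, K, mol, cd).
Units of each symbol in E = ½mv²:
  m (mass): kg
  v (speed): m/s  → to the power 2, contributes m²/s²
  The factor ½ is dimensionless.

Multiplying the contributions: [kg] · [m²/s²]
Adding exponents of each base unit: kg: 1, m: 2, s: -2
SI base units of kinetic energy: kg·m²/s²

Answer: kg·m²/s²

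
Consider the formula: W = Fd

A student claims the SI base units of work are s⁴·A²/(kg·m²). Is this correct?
Units of each symbol in W = Fd:
  F (force): kg·m/s²
  d (displacement): m

Multiplying the contributions: [kg·m/s²] · [m]
Adding exponents of each base unit: kg: 1, m: 2, s: -2
SI base units of work: kg·m²/s²

The claimed units s⁴·A²/(kg·m²) (exponents kg: -1, m: -2, s: 4, A: 2) do not match the derived units kg·m²/s² (exponents kg: 1, m: 2, s: -2), so the claim is incorrect.

Answer: No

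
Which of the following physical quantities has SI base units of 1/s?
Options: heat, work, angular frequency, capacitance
Checking the SI base units of each option:
  heat (Q = mcΔT): kg·m²/s²  ✗
  work (W = Fd): kg·m²/s²  ✗
  angular frequency (ω = 2πf): 1/s  ✓ matches
  capacitance (C = Q/V): s⁴·A²/(kg·m²)  ✗

Only angular frequency has units 1/s.

Answer: angular frequency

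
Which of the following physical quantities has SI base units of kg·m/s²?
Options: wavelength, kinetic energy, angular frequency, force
Checking the SI base units of each option:
  wavelength (λ = v/f): m  ✗
  kinetic energy (E = ½mv²): kg·m²/s²  ✗
  angular frequency (ω = 2πf): 1/s  ✗
  force (F = ma): kg·m/s²  ✓ matches

Only force has units kg·m/s².

Answer: force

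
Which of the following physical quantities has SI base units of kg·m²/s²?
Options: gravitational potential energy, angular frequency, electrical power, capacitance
Checking the SI base units of each option:
  gravitational potential energy (U = -GMm/r): kg·m²/s²  ✓ matches
  angular frequency (ω = 2πf): 1/s  ✗
  electrical power (P = IV): kg·m²/s³  ✗
  capacitance (C = Q/V): s⁴·A²/(kg·m²)  ✗

Only gravitational potential energy has units kg·m²/s².

Answer: gravitational potential energy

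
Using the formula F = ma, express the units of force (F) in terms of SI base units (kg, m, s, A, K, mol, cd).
Units of each symbol in F = ma:
  m (mass): kg
  a (acceleration): m/s²

Multiplying the contributions: [kg] · [m/s²]
Adding exponents of each base unit: kg: 1, m: 1, s: -2
SI base units of force: kg·m/s²

Answer: kg·m/s²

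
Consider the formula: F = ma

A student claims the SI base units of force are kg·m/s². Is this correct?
Units of each symbol in F = ma:
  m (mass): kg
  a (acceleration): m/s²

Multiplying the contributions: [kg] · [m/s²]
Adding exponents of each base unit: kg: 1, m: 1, s: -2
SI base units of force: kg·m/s²

The claimed units kg·m/s² match the derived units, so the claim is correct.

Answer: Yes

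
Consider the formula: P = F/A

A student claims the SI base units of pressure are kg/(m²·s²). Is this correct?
Units of each symbol in P = F/A:
  F (force): kg·m/s²
  A (area): m²  → in the denominator, contributes 1/m²

Multiplying the contributions: [kg·m/s²] · [1/m²]
Adding exponents of each base unit: kg: 1, m: -1, s: -2
SI base units of pressure: kg/(m·s²)

The claimed units kg/(m²·s²) (exponents kg: 1, m: -2, s: -2) do not match the derived units kg/(m·s²) (exponents kg: 1, m: -1, s: -2), so the claim is incorrect.

Answer: No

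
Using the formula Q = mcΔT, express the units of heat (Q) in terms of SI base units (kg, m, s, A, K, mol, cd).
Units of each symbol in Q = mcΔT:
  m (mass): kg
  c (specific heat capacity, in J/(kg·K)): m²/(s²·K)
  ΔT (temperature change): K

Multiplying the contributions: [kg] · [m²/(s²·K)] · [K]
Adding exponents of each base unit: kg: 1, m: 2, s: -2
SI base units of heat: kg·m²/s²

Answer: kg·m²/s²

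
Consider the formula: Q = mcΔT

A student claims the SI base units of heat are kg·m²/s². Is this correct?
Units of each symbol in Q = mcΔT:
  m (mass): kg
  c (specific heat capacity, in J/(kg·K)): m²/(s²·K)
  ΔT (temperature change): K

Multiplying the contributions: [kg] · [m²/(s²·K)] · [K]
Adding exponents of each base unit: kg: 1, m: 2, s: -2
SI base units of heat: kg·m²/s²

The claimed units kg·m²/s² match the derived units, so the claim is correct.

Answer: Yes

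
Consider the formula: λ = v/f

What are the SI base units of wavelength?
Units of each symbol in λ = v/f:
  v (wave speed): m/s
  f (frequency): 1/s  → in the denominator, contributes s

Multiplying the contributions: [m/s] · [s]
Adding exponents of each base unit: m: 1
SI base units of wavelength: m

Answer: m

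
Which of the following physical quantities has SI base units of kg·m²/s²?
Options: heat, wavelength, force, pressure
Checking the SI base units of each option:
  heat (Q = mcΔT): kg·m²/s²  ✓ matches
  wavelength (λ = v/f): m  ✗
  force (F = ma): kg·m/s²  ✗
  pressure (P = F/A): kg/(m·s²)  ✗

Only heat has units kg·m²/s².

Answer: heat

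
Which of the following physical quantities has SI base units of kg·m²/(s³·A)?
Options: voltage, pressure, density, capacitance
Checking the SI base units of each option:
  voltage (V = IR): kg·m²/(s³·A)  ✓ matches
  pressure (P = F/A): kg/(m·s²)  ✗
  density (ρ = m/V): kg/m³  ✗
  capacitance (C = Q/V): s⁴·A²/(kg·m²)  ✗

Only voltage has units kg·m²/(s³·A).

Answer: voltage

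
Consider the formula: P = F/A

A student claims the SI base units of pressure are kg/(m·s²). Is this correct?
Units of each symbol in P = F/A:
  F (force): kg·m/s²
  A (area): m²  → in the denominator, contributes 1/m²

Multiplying the contributions: [kg·m/s²] · [1/m²]
Adding exponents of each base unit: kg: 1, m: -1, s: -2
SI base units of pressure: kg/(m·s²)

The claimed units kg/(m·s²) match the derived units, so the claim is correct.

Answer: Yes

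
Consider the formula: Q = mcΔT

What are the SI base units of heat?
Units of each symbol in Q = mcΔT:
  m (mass): kg
  c (specific heat capacity, in J/(kg·K)): m²/(s²·K)
  ΔT (temperature change): K

Multiplying the contributions: [kg] · [m²/(s²·K)] · [K]
Adding exponents of each base unit: kg: 1, m: 2, s: -2
SI base units of heat: kg·m²/s²

Answer: kg·m²/s²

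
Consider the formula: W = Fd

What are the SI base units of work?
Units of each symbol in W = Fd:
  F (force): kg·m/s²
  d (displacement): m

Multiplying the contributions: [kg·m/s²] · [m]
Adding exponents of each base unit: kg: 1, m: 2, s: -2
SI base units of work: kg·m²/s²

Answer: kg·m²/s²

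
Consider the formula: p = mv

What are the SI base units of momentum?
Units of each symbol in p = mv:
  m (mass): kg
  v (velocity): m/s

Multiplying the contributions: [kg] · [m/s]
Adding exponents of each base unit: kg: 1, m: 1, s: -1
SI base units of momentum: kg·m/s

Answer: kg·m/s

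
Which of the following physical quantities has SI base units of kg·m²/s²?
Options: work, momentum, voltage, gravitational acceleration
Checking the SI base units of each option:
  work (W = Fd): kg·m²/s²  ✓ matches
  momentum (p = mv): kg·m/s  ✗
  voltage (V = IR): kg·m²/(s³·A)  ✗
  gravitational acceleration (g = GM/r²): m/s²  ✗

Only work has units kg·m²/s².

Answer: work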